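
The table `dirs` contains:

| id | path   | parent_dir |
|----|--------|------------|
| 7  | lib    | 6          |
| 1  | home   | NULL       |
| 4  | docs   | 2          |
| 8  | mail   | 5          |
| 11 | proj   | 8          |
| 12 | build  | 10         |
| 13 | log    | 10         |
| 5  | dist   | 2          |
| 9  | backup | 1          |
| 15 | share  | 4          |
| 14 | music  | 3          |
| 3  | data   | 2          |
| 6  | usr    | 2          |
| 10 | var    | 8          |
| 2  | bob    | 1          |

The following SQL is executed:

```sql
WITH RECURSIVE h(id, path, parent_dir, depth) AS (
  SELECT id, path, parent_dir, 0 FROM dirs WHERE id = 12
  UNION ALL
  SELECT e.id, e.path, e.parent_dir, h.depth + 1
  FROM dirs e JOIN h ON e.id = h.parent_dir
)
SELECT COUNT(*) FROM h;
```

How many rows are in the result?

Base: id=12 (build), parent_dir=10, depth 0.
Iteration 1: join on id=10 -> var (id 10, parent_dir=8, depth 1).
Iteration 2: join on id=8 -> mail (id 8, parent_dir=5, depth 2).
Iteration 3: join on id=5 -> dist (id 5, parent_dir=2, depth 3).
Iteration 4: join on id=2 -> bob (id 2, parent_dir=1, depth 4).
Iteration 5: join on id=1 -> home (id 1, parent_dir=NULL, depth 5).
Iteration 6: parent_dir is NULL; no match; recursion stops.
Total rows emitted: 6.

6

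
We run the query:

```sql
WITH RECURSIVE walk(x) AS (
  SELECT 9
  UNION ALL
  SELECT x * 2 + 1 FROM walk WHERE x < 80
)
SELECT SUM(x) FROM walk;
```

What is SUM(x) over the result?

305

Base: x=9.
Iteration 1: 9 < 80 holds -> x = 9 * 2 + 1 = 19.
Iteration 2: 19 < 80 holds -> x = 19 * 2 + 1 = 39.
Iteration 3: 39 < 80 holds -> x = 39 * 2 + 1 = 79.
Iteration 4: 79 < 80 holds -> x = 79 * 2 + 1 = 159.
Iteration 5: 159 < 80 fails; recursion stops.
SUM(x) = 9 + 19 + 39 + 79 + 159 = 305.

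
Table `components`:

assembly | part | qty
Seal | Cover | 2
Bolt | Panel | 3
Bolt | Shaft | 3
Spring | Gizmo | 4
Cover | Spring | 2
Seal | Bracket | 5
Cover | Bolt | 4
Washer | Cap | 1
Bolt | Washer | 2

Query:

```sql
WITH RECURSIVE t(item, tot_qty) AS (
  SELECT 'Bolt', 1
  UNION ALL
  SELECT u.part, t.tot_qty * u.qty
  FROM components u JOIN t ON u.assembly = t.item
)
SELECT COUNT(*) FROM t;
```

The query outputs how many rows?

5

Base: (Bolt, tot_qty=1).
Iteration 1: components of {Bolt} -> Panel = 1*3 = 3, Shaft = 1*3 = 3, Washer = 1*2 = 2.
Iteration 2: components of {Panel,Shaft,Washer} -> Cap = 2*1 = 2.
Iteration 3: no further components; recursion stops.
Total rows emitted: 5.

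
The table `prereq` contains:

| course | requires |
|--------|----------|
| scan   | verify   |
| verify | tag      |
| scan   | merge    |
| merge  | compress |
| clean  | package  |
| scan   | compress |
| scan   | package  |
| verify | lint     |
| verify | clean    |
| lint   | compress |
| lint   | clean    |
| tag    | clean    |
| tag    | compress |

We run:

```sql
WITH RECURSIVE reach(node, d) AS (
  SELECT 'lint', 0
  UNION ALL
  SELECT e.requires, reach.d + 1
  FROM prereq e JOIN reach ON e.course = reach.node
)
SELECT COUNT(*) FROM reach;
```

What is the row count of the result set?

Base: (lint, d=0).
Iteration 1: edges from {lint} -> (clean, d=1), (compress, d=1).
Iteration 2: edges from {clean,compress} -> (package, d=2).
Iteration 3: no outgoing edges from {package}; recursion stops.
Total rows emitted: 4.

4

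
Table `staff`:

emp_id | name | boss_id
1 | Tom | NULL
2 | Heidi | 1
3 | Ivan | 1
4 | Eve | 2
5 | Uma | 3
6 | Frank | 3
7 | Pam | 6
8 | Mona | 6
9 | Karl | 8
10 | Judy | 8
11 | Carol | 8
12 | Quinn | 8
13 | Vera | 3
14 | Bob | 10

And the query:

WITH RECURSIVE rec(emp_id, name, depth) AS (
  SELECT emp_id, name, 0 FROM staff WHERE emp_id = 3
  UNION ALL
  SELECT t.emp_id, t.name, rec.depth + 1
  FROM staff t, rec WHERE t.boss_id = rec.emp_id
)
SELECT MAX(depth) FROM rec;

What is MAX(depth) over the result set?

Base: emp_id=3 (Ivan) at depth 0.
Iteration 1: rows with boss_id in {3} -> Uma (id 5, depth 1), Frank (id 6, depth 1), Vera (id 13, depth 1).
Iteration 2: rows with boss_id in {5,6,13} -> Pam (id 7, depth 2), Mona (id 8, depth 2).
Iteration 3: rows with boss_id in {7,8} -> Karl (id 9, depth 3), Judy (id 10, depth 3), Carol (id 11, depth 3), Quinn (id 12, depth 3).
Iteration 4: rows with boss_id in {9,10,11,12} -> Bob (id 14, depth 4).
Iteration 5: no rows with boss_id in {14}; recursion stops.
depth values: 0, 1, 1, 1, 2, 2, 3, 3, 3, 3, 4; the maximum is 4.

4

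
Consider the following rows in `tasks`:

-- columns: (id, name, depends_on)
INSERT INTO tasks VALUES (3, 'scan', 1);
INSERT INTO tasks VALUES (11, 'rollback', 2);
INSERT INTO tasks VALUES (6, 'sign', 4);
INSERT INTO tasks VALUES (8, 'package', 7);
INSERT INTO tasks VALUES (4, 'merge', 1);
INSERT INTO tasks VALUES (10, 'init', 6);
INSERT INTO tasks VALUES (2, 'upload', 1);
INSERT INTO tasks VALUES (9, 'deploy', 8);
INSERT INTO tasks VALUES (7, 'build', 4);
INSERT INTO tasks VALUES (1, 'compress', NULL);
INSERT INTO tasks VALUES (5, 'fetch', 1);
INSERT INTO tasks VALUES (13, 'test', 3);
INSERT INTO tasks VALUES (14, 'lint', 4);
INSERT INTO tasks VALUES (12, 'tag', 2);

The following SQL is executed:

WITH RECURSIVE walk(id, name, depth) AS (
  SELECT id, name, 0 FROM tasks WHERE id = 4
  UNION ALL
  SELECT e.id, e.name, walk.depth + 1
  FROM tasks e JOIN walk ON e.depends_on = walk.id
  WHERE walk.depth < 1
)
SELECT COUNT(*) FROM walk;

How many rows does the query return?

Base: id=4 (merge) at depth 0.
Iteration 1: rows with depends_on in {4} -> sign (id 6, depth 1), build (id 7, depth 1), lint (id 14, depth 1).
Iteration 2: depth < 1 fails for all current rows; recursion stops.
Total rows emitted: 4.

4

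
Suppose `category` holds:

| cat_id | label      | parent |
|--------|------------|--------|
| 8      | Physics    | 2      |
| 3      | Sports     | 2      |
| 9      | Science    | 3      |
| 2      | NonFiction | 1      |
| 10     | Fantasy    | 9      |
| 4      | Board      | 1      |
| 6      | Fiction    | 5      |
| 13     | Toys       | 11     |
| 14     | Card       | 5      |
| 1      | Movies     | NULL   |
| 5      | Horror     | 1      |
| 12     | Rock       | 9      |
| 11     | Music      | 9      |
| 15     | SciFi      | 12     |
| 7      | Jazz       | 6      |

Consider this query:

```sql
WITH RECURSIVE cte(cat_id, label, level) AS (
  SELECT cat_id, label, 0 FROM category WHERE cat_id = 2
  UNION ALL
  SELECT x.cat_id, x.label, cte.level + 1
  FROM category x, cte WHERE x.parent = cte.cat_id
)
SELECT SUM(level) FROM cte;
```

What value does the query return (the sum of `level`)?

21

Base: cat_id=2 (NonFiction) at level 0.
Iteration 1: rows with parent in {2} -> Sports (id 3, level 1), Physics (id 8, level 1).
Iteration 2: rows with parent in {3,8} -> Science (id 9, level 2).
Iteration 3: rows with parent in {9} -> Fantasy (id 10, level 3), Music (id 11, level 3), Rock (id 12, level 3).
Iteration 4: rows with parent in {10,11,12} -> Toys (id 13, level 4), SciFi (id 15, level 4).
Iteration 5: no rows with parent in {13,15}; recursion stops.
SUM(level) = 0 + 1 + 1 + 2 + 3 + 3 + 3 + 4 + 4 = 21.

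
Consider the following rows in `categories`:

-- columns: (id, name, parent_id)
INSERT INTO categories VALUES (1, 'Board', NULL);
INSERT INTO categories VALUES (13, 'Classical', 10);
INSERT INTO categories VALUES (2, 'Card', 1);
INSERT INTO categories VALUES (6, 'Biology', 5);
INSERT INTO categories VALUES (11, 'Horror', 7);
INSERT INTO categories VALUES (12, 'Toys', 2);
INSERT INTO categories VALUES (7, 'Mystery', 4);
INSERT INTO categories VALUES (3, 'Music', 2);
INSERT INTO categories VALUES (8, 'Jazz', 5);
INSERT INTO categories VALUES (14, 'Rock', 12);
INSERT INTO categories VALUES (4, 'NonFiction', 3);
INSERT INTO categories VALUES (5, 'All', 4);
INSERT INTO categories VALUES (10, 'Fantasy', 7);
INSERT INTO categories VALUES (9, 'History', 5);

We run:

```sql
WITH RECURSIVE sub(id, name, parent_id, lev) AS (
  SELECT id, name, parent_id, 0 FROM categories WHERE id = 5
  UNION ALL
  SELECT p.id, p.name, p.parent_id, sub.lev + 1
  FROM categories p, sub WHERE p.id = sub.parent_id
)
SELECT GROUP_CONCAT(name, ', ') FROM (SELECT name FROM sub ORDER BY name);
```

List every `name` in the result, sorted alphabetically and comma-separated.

Base: id=5 (All), parent_id=4, lev 0.
Iteration 1: join on id=4 -> NonFiction (id 4, parent_id=3, lev 1).
Iteration 2: join on id=3 -> Music (id 3, parent_id=2, lev 2).
Iteration 3: join on id=2 -> Card (id 2, parent_id=1, lev 3).
Iteration 4: join on id=1 -> Board (id 1, parent_id=NULL, lev 4).
Iteration 5: parent_id is NULL; no match; recursion stops.

All, Board, Card, Music, NonFiction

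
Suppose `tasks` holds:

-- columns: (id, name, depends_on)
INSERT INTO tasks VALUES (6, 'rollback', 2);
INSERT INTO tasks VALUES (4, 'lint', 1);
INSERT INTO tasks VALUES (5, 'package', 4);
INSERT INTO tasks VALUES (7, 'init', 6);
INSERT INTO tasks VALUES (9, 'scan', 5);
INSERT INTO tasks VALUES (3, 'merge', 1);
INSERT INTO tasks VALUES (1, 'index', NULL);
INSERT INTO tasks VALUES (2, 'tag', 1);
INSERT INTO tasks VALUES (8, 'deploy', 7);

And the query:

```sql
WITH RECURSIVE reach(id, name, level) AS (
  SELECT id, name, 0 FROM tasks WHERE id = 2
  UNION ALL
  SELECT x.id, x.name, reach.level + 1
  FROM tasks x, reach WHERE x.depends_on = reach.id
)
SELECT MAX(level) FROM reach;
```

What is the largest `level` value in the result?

Base: id=2 (tag) at level 0.
Iteration 1: rows with depends_on in {2} -> rollback (id 6, level 1).
Iteration 2: rows with depends_on in {6} -> init (id 7, level 2).
Iteration 3: rows with depends_on in {7} -> deploy (id 8, level 3).
Iteration 4: no rows with depends_on in {8}; recursion stops.
level values: 0, 1, 2, 3; the maximum is 3.

3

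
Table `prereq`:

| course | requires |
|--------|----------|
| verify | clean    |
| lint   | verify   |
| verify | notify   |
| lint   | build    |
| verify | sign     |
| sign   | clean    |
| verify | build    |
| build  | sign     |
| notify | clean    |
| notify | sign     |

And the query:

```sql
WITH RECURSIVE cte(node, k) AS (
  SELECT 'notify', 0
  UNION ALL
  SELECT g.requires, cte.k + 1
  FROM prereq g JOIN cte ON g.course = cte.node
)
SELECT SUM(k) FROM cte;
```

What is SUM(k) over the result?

Base: (notify, k=0).
Iteration 1: edges from {notify} -> (clean, k=1), (sign, k=1).
Iteration 2: edges from {clean,sign} -> (clean, k=2).
Iteration 3: no outgoing edges from {clean}; recursion stops.
SUM(k) = 0 + 1 + 1 + 2 = 4.

4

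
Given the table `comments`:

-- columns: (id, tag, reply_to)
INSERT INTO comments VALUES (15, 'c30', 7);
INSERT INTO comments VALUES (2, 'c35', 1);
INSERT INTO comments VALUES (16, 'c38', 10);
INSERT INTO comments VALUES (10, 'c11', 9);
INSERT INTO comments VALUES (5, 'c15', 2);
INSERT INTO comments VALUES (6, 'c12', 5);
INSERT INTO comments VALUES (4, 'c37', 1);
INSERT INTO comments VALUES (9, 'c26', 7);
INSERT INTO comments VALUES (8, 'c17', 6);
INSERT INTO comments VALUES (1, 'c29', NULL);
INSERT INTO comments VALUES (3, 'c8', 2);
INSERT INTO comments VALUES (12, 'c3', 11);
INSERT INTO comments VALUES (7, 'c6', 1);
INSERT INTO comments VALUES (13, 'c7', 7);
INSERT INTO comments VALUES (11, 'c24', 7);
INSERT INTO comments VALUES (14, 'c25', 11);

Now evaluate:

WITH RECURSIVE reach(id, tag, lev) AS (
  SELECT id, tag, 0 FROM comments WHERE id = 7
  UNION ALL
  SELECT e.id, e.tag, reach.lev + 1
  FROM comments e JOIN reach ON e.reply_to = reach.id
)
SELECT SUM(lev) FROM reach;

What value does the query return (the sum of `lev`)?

Base: id=7 (c6) at lev 0.
Iteration 1: rows with reply_to in {7} -> c26 (id 9, lev 1), c24 (id 11, lev 1), c7 (id 13, lev 1), c30 (id 15, lev 1).
Iteration 2: rows with reply_to in {9,11,13,15} -> c11 (id 10, lev 2), c3 (id 12, lev 2), c25 (id 14, lev 2).
Iteration 3: rows with reply_to in {10,12,14} -> c38 (id 16, lev 3).
Iteration 4: no rows with reply_to in {16}; recursion stops.
SUM(lev) = 0 + 1 + 1 + 1 + 1 + 2 + 2 + 2 + 3 = 13.

13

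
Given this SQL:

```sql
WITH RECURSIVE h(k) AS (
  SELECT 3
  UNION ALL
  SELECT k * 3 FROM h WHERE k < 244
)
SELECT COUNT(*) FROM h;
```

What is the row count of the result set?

Base: k=3.
Iteration 1: 3 < 244 holds -> k = 3 * 3 = 9.
Iteration 2: 9 < 244 holds -> k = 9 * 3 = 27.
Iteration 3: 27 < 244 holds -> k = 27 * 3 = 81.
Iteration 4: 81 < 244 holds -> k = 81 * 3 = 243.
Iteration 5: 243 < 244 holds -> k = 243 * 3 = 729.
Iteration 6: 729 < 244 fails; recursion stops.
Total rows emitted: 6.

6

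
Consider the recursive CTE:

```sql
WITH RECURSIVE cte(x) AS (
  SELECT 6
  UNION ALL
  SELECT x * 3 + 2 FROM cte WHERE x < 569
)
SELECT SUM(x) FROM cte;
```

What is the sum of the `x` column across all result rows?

2542

Base: x=6.
Iteration 1: 6 < 569 holds -> x = 6 * 3 + 2 = 20.
Iteration 2: 20 < 569 holds -> x = 20 * 3 + 2 = 62.
Iteration 3: 62 < 569 holds -> x = 62 * 3 + 2 = 188.
Iteration 4: 188 < 569 holds -> x = 188 * 3 + 2 = 566.
Iteration 5: 566 < 569 holds -> x = 566 * 3 + 2 = 1700.
Iteration 6: 1700 < 569 fails; recursion stops.
SUM(x) = 6 + 20 + 62 + 188 + 566 + 1700 = 2542.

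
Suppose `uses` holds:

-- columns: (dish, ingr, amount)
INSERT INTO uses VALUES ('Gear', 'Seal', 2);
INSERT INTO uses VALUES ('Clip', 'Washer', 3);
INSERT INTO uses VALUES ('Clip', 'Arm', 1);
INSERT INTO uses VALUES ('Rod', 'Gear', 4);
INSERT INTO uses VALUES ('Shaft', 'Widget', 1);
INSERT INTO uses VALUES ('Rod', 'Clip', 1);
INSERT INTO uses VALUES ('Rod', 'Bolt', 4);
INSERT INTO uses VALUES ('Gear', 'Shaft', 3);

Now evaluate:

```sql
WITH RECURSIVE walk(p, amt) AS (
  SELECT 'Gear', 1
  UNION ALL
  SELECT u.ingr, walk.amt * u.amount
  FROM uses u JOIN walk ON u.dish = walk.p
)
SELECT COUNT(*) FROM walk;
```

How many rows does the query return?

Base: (Gear, amt=1).
Iteration 1: components of {Gear} -> Seal = 1*2 = 2, Shaft = 1*3 = 3.
Iteration 2: components of {Seal,Shaft} -> Widget = 3*1 = 3.
Iteration 3: no further components; recursion stops.
Total rows emitted: 4.

4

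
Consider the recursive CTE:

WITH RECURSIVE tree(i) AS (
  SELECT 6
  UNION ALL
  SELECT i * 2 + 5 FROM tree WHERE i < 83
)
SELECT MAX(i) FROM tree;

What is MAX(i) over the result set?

Base: i=6.
Iteration 1: 6 < 83 holds -> i = 6 * 2 + 5 = 17.
Iteration 2: 17 < 83 holds -> i = 17 * 2 + 5 = 39.
Iteration 3: 39 < 83 holds -> i = 39 * 2 + 5 = 83.
Iteration 4: 83 < 83 fails; recursion stops.
i values: 6, 17, 39, 83; the maximum is 83.

83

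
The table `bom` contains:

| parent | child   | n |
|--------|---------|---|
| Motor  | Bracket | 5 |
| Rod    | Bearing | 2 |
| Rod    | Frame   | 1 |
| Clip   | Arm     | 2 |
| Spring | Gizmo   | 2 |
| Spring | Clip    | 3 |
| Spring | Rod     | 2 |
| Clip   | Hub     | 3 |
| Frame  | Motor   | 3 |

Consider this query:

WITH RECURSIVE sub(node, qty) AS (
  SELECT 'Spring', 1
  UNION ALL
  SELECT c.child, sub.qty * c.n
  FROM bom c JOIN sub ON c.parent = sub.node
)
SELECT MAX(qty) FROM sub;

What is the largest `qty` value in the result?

Base: (Spring, qty=1).
Iteration 1: components of {Spring} -> Clip = 1*3 = 3, Gizmo = 1*2 = 2, Rod = 1*2 = 2.
Iteration 2: components of {Clip,Gizmo,Rod} -> Arm = 3*2 = 6, Bearing = 2*2 = 4, Frame = 2*1 = 2, Hub = 3*3 = 9.
Iteration 3: components of {Arm,Bearing,Frame,Hub} -> Motor = 2*3 = 6.
Iteration 4: components of {Motor} -> Bracket = 6*5 = 30.
Iteration 5: no further components; recursion stops.
qty values: 1, 2, 3, 2, 6, 9, 2, 4, 6, 30; the maximum is 30.

30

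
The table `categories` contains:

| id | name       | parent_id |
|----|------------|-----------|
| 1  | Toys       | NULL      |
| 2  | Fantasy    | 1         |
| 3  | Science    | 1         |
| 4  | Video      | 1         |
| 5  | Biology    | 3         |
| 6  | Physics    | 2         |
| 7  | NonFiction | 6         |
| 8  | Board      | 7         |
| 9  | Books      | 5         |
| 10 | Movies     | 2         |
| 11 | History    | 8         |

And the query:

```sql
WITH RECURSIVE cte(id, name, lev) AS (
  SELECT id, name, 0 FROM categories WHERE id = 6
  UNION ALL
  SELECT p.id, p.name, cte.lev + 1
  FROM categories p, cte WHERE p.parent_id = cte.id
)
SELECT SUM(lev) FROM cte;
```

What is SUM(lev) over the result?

Base: id=6 (Physics) at lev 0.
Iteration 1: rows with parent_id in {6} -> NonFiction (id 7, lev 1).
Iteration 2: rows with parent_id in {7} -> Board (id 8, lev 2).
Iteration 3: rows with parent_id in {8} -> History (id 11, lev 3).
Iteration 4: no rows with parent_id in {11}; recursion stops.
SUM(lev) = 0 + 1 + 2 + 3 = 6.

6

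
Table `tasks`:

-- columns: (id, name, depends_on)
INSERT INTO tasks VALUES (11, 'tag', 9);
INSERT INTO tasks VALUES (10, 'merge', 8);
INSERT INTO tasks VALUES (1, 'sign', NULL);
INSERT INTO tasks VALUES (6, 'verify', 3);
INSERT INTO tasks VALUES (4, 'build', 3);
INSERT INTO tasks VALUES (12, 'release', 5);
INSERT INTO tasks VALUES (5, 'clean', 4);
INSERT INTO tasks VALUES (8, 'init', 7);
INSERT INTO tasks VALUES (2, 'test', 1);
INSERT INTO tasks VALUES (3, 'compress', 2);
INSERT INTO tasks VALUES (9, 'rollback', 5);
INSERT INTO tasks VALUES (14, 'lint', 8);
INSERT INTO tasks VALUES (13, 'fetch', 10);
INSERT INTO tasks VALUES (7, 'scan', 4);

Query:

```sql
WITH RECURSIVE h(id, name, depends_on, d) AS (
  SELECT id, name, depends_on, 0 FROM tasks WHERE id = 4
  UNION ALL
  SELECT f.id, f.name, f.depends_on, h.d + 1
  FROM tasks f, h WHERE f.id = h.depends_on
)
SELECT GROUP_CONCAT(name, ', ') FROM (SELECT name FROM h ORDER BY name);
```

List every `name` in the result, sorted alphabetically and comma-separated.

Base: id=4 (build), depends_on=3, d 0.
Iteration 1: join on id=3 -> compress (id 3, depends_on=2, d 1).
Iteration 2: join on id=2 -> test (id 2, depends_on=1, d 2).
Iteration 3: join on id=1 -> sign (id 1, depends_on=NULL, d 3).
Iteration 4: depends_on is NULL; no match; recursion stops.

build, compress, sign, test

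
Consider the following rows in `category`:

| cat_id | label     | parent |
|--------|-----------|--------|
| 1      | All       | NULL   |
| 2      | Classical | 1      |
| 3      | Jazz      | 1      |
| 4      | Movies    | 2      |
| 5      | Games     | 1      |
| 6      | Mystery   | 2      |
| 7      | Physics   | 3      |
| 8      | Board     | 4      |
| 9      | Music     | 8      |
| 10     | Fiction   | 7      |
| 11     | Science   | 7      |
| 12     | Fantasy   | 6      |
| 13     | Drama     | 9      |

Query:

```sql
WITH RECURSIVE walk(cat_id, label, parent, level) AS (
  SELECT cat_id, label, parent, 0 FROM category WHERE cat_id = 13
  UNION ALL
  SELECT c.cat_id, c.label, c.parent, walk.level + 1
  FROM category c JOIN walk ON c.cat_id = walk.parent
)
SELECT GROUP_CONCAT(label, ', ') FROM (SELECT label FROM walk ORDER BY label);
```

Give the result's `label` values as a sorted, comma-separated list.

All, Board, Classical, Drama, Movies, Music

Base: cat_id=13 (Drama), parent=9, level 0.
Iteration 1: join on cat_id=9 -> Music (id 9, parent=8, level 1).
Iteration 2: join on cat_id=8 -> Board (id 8, parent=4, level 2).
Iteration 3: join on cat_id=4 -> Movies (id 4, parent=2, level 3).
Iteration 4: join on cat_id=2 -> Classical (id 2, parent=1, level 4).
Iteration 5: join on cat_id=1 -> All (id 1, parent=NULL, level 5).
Iteration 6: parent is NULL; no match; recursion stops.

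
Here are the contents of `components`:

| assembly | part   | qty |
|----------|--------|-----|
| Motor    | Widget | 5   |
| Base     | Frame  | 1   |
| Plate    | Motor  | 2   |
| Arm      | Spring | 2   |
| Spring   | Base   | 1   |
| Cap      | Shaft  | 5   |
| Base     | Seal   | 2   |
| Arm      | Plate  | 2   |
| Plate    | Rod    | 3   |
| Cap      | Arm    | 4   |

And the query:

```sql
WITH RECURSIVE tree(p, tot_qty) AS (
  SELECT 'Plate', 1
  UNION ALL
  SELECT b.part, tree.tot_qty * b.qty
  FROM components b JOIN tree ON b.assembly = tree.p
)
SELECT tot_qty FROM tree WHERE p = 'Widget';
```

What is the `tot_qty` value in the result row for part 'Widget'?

Base: (Plate, tot_qty=1).
Iteration 1: components of {Plate} -> Motor = 1*2 = 2, Rod = 1*3 = 3.
Iteration 2: components of {Motor,Rod} -> Widget = 2*5 = 10.
Iteration 3: no further components; recursion stops.

10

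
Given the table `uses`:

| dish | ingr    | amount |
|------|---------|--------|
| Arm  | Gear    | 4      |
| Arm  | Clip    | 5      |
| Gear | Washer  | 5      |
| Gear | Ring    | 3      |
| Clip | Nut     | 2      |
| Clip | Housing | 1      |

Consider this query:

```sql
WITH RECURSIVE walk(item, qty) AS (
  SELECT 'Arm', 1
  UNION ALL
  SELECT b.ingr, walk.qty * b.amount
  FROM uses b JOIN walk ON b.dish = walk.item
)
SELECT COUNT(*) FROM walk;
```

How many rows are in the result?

Base: (Arm, qty=1).
Iteration 1: components of {Arm} -> Clip = 1*5 = 5, Gear = 1*4 = 4.
Iteration 2: components of {Clip,Gear} -> Housing = 5*1 = 5, Nut = 5*2 = 10, Ring = 4*3 = 12, Washer = 4*5 = 20.
Iteration 3: no further components; recursion stops.
Total rows emitted: 7.

7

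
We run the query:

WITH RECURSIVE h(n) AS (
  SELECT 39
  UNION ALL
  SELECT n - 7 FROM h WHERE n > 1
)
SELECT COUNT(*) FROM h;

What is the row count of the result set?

Base: n=39.
Iteration 1: 39 > 1 holds -> n = 39 - 7 = 32.
Iteration 2: 32 > 1 holds -> n = 32 - 7 = 25.
Iteration 3: 25 > 1 holds -> n = 25 - 7 = 18.
Iteration 4: 18 > 1 holds -> n = 18 - 7 = 11.
Iteration 5: 11 > 1 holds -> n = 11 - 7 = 4.
Iteration 6: 4 > 1 holds -> n = 4 - 7 = -3.
Iteration 7: -3 > 1 fails; recursion stops.
Total rows emitted: 7.

7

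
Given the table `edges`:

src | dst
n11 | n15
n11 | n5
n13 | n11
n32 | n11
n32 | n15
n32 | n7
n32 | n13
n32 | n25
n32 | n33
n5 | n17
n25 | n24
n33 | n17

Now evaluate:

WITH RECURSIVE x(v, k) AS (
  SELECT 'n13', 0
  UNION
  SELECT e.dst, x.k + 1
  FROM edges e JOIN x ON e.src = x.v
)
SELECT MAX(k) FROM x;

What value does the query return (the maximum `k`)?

Base: (n13, k=0).
Iteration 1: edges from {n13} -> (n11, k=1).
Iteration 2: edges from {n11} -> (n15, k=2), (n5, k=2).
Iteration 3: edges from {n15,n5} -> (n17, k=3).
Iteration 4: no outgoing edges from {n17}; recursion stops.
k values: 0, 1, 2, 2, 3; the maximum is 3.

3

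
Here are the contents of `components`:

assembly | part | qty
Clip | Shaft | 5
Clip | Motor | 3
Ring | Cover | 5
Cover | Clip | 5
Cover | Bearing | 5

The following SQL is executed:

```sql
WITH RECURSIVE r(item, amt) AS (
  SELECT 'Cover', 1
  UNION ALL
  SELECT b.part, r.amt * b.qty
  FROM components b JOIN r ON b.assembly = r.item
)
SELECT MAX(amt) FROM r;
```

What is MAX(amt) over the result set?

Base: (Cover, amt=1).
Iteration 1: components of {Cover} -> Bearing = 1*5 = 5, Clip = 1*5 = 5.
Iteration 2: components of {Bearing,Clip} -> Motor = 5*3 = 15, Shaft = 5*5 = 25.
Iteration 3: no further components; recursion stops.
amt values: 1, 5, 5, 25, 15; the maximum is 25.

25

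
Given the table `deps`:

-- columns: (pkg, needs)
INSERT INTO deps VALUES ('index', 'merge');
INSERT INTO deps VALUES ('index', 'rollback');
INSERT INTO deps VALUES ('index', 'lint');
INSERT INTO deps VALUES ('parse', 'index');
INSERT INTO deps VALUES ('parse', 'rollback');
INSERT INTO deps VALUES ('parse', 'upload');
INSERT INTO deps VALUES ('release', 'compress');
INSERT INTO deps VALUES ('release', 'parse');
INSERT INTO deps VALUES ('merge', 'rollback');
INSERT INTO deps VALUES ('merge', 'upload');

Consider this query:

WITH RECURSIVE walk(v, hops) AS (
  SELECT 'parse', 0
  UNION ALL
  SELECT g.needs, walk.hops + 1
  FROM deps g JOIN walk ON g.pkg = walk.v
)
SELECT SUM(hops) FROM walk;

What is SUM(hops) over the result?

15

Base: (parse, hops=0).
Iteration 1: edges from {parse} -> (index, hops=1), (rollback, hops=1), (upload, hops=1).
Iteration 2: edges from {index,rollback,upload} -> (lint, hops=2), (merge, hops=2), (rollback, hops=2).
Iteration 3: edges from {lint,merge,rollback} -> (rollback, hops=3), (upload, hops=3).
Iteration 4: no outgoing edges from {rollback,upload}; recursion stops.
SUM(hops) = 0 + 1 + 1 + 1 + 2 + 2 + 2 + 3 + 3 = 15.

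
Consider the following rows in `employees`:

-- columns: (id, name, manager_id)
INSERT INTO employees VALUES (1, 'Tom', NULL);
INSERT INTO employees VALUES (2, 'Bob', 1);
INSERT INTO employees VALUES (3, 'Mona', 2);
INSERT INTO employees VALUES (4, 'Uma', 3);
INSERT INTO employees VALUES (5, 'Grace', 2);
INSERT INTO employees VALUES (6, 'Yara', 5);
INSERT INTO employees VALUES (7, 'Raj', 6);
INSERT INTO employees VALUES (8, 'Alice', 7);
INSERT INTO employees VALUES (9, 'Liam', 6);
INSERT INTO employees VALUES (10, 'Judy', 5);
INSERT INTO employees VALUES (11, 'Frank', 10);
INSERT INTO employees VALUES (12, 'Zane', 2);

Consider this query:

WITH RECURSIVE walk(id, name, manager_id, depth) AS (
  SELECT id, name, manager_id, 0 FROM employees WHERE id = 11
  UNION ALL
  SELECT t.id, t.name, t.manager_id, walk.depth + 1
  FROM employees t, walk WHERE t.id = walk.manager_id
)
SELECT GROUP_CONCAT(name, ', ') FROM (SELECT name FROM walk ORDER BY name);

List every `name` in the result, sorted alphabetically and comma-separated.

Base: id=11 (Frank), manager_id=10, depth 0.
Iteration 1: join on id=10 -> Judy (id 10, manager_id=5, depth 1).
Iteration 2: join on id=5 -> Grace (id 5, manager_id=2, depth 2).
Iteration 3: join on id=2 -> Bob (id 2, manager_id=1, depth 3).
Iteration 4: join on id=1 -> Tom (id 1, manager_id=NULL, depth 4).
Iteration 5: manager_id is NULL; no match; recursion stops.

Bob, Frank, Grace, Judy, Tom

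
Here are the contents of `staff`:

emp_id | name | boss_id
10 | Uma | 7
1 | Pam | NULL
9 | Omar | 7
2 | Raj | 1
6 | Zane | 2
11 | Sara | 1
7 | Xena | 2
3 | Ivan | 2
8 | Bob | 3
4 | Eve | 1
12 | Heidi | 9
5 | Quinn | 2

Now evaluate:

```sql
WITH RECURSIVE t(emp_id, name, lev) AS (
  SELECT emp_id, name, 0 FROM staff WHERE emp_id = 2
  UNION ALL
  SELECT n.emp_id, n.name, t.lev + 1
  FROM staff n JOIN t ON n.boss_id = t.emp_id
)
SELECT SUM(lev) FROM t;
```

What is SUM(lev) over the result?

Base: emp_id=2 (Raj) at lev 0.
Iteration 1: rows with boss_id in {2} -> Ivan (id 3, lev 1), Quinn (id 5, lev 1), Zane (id 6, lev 1), Xena (id 7, lev 1).
Iteration 2: rows with boss_id in {3,5,6,7} -> Bob (id 8, lev 2), Omar (id 9, lev 2), Uma (id 10, lev 2).
Iteration 3: rows with boss_id in {8,9,10} -> Heidi (id 12, lev 3).
Iteration 4: no rows with boss_id in {12}; recursion stops.
SUM(lev) = 0 + 1 + 1 + 1 + 1 + 2 + 2 + 2 + 3 = 13.

13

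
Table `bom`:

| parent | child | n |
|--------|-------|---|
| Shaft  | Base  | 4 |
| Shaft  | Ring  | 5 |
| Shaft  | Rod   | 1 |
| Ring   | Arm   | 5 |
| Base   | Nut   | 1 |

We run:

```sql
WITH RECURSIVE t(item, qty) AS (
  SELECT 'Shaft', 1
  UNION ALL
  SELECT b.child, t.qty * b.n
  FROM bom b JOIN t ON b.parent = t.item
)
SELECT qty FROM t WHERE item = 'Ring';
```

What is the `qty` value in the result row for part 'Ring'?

Base: (Shaft, qty=1).
Iteration 1: components of {Shaft} -> Base = 1*4 = 4, Ring = 1*5 = 5, Rod = 1*1 = 1.
Iteration 2: components of {Base,Ring,Rod} -> Arm = 5*5 = 25, Nut = 4*1 = 4.
Iteration 3: no further components; recursion stops.

5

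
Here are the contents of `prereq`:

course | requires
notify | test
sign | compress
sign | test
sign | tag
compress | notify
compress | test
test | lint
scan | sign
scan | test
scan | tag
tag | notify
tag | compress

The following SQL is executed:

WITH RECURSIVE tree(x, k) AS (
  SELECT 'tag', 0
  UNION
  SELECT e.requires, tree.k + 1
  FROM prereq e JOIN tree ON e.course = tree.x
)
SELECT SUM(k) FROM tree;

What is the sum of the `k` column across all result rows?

16

Base: (tag, k=0).
Iteration 1: edges from {tag} -> (compress, k=1), (notify, k=1).
Iteration 2: edges from {compress,notify} -> (notify, k=2), (test, k=2). [UNION drops 1 duplicate row(s)]
Iteration 3: edges from {notify,test} -> (lint, k=3), (test, k=3).
Iteration 4: edges from {lint,test} -> (lint, k=4).
Iteration 5: no outgoing edges from {lint}; recursion stops.
SUM(k) = 0 + 1 + 1 + 2 + 2 + 3 + 3 + 4 = 16.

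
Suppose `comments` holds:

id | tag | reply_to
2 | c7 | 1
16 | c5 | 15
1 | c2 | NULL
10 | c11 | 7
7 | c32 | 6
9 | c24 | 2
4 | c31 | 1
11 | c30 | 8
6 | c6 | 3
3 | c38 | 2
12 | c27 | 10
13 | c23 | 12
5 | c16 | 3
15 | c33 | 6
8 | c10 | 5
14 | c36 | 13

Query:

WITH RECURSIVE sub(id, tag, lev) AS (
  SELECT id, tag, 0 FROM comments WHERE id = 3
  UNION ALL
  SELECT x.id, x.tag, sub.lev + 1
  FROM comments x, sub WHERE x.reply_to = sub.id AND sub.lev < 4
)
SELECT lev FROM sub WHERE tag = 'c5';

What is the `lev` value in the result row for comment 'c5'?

3

Base: id=3 (c38) at lev 0.
Iteration 1: rows with reply_to in {3} -> c16 (id 5, lev 1), c6 (id 6, lev 1).
Iteration 2: rows with reply_to in {5,6} -> c32 (id 7, lev 2), c10 (id 8, lev 2), c33 (id 15, lev 2).
Iteration 3: rows with reply_to in {7,8,15} -> c11 (id 10, lev 3), c30 (id 11, lev 3), c5 (id 16, lev 3).
Iteration 4: rows with reply_to in {10,11,16} -> c27 (id 12, lev 4).
Iteration 5: lev < 4 fails for all current rows; recursion stops.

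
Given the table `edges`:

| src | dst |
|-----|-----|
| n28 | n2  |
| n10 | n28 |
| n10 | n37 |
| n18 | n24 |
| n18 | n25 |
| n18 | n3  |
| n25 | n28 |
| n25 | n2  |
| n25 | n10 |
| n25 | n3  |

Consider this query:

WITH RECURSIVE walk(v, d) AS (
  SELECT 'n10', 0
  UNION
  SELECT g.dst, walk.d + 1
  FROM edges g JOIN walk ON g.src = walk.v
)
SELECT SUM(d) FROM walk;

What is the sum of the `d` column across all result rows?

4

Base: (n10, d=0).
Iteration 1: edges from {n10} -> (n28, d=1), (n37, d=1).
Iteration 2: edges from {n28,n37} -> (n2, d=2).
Iteration 3: no outgoing edges from {n2}; recursion stops.
SUM(d) = 0 + 1 + 1 + 2 = 4.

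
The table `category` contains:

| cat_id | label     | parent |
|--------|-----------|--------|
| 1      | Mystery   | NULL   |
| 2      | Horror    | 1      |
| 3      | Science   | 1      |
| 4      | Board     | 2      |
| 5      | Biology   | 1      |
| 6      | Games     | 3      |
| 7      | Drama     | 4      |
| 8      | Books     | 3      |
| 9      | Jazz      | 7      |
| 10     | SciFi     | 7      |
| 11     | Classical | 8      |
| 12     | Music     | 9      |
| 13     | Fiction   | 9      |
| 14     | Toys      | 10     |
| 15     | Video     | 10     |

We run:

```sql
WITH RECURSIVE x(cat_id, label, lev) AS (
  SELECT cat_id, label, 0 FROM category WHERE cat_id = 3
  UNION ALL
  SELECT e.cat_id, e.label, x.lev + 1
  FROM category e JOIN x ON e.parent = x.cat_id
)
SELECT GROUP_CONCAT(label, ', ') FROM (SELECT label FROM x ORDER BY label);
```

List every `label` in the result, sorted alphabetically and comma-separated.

Books, Classical, Games, Science

Base: cat_id=3 (Science) at lev 0.
Iteration 1: rows with parent in {3} -> Games (id 6, lev 1), Books (id 8, lev 1).
Iteration 2: rows with parent in {6,8} -> Classical (id 11, lev 2).
Iteration 3: no rows with parent in {11}; recursion stops.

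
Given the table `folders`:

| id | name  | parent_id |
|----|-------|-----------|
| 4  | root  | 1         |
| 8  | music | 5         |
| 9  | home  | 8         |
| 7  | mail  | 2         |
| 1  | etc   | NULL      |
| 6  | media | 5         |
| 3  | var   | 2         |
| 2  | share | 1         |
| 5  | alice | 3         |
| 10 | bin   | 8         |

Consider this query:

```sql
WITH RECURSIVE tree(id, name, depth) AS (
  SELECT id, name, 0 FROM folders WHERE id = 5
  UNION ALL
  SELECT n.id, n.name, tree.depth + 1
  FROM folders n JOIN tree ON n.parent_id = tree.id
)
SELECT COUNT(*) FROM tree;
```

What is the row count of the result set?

Base: id=5 (alice) at depth 0.
Iteration 1: rows with parent_id in {5} -> media (id 6, depth 1), music (id 8, depth 1).
Iteration 2: rows with parent_id in {6,8} -> home (id 9, depth 2), bin (id 10, depth 2).
Iteration 3: no rows with parent_id in {9,10}; recursion stops.
Total rows emitted: 5.

5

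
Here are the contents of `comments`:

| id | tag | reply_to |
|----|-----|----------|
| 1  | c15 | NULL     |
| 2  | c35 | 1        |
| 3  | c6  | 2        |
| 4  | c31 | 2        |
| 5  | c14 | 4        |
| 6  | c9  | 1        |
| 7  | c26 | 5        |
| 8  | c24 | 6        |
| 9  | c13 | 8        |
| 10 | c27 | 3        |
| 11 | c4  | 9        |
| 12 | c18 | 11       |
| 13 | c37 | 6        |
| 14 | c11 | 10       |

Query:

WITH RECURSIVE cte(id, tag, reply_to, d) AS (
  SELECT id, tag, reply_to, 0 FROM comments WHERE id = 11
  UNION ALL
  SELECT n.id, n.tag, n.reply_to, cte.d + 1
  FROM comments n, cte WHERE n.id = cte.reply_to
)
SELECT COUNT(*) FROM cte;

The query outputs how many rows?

5

Base: id=11 (c4), reply_to=9, d 0.
Iteration 1: join on id=9 -> c13 (id 9, reply_to=8, d 1).
Iteration 2: join on id=8 -> c24 (id 8, reply_to=6, d 2).
Iteration 3: join on id=6 -> c9 (id 6, reply_to=1, d 3).
Iteration 4: join on id=1 -> c15 (id 1, reply_to=NULL, d 4).
Iteration 5: reply_to is NULL; no match; recursion stops.
Total rows emitted: 5.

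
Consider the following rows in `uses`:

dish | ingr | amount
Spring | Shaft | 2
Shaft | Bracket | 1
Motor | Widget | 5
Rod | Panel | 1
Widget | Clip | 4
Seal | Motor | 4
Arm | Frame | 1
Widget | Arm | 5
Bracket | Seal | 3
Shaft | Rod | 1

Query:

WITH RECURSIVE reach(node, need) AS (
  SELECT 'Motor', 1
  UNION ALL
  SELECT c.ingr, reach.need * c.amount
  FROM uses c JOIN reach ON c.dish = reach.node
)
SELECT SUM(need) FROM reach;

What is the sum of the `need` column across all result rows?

76

Base: (Motor, need=1).
Iteration 1: components of {Motor} -> Widget = 1*5 = 5.
Iteration 2: components of {Widget} -> Arm = 5*5 = 25, Clip = 5*4 = 20.
Iteration 3: components of {Arm,Clip} -> Frame = 25*1 = 25.
Iteration 4: no further components; recursion stops.
SUM(need) = 1 + 5 + 20 + 25 + 25 = 76.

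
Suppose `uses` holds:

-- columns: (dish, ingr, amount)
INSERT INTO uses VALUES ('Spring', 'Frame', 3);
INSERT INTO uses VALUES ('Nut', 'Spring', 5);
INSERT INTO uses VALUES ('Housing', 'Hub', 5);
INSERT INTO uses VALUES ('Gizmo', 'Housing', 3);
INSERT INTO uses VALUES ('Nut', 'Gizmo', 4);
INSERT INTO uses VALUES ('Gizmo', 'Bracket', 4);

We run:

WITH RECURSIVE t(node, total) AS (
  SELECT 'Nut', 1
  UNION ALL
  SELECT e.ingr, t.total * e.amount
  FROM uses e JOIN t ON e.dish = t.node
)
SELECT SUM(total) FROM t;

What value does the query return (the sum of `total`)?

Base: (Nut, total=1).
Iteration 1: components of {Nut} -> Gizmo = 1*4 = 4, Spring = 1*5 = 5.
Iteration 2: components of {Gizmo,Spring} -> Bracket = 4*4 = 16, Frame = 5*3 = 15, Housing = 4*3 = 12.
Iteration 3: components of {Bracket,Frame,Housing} -> Hub = 12*5 = 60.
Iteration 4: no further components; recursion stops.
SUM(total) = 1 + 4 + 5 + 12 + 16 + 15 + 60 = 113.

113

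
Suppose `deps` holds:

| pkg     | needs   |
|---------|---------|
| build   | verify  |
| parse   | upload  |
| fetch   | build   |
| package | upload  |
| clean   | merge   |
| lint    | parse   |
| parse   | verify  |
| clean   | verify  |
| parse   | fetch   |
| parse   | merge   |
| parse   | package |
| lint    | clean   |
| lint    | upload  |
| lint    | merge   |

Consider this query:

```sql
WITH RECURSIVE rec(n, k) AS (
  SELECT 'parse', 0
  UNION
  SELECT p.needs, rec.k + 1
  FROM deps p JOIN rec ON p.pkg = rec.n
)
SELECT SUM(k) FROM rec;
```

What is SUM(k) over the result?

12

Base: (parse, k=0).
Iteration 1: edges from {parse} -> (fetch, k=1), (merge, k=1), (package, k=1), (upload, k=1), (verify, k=1).
Iteration 2: edges from {fetch,merge,package,upload,verify} -> (build, k=2), (upload, k=2).
Iteration 3: edges from {build,upload} -> (verify, k=3).
Iteration 4: no outgoing edges from {verify}; recursion stops.
SUM(k) = 0 + 1 + 1 + 1 + 1 + 1 + 2 + 2 + 3 = 12.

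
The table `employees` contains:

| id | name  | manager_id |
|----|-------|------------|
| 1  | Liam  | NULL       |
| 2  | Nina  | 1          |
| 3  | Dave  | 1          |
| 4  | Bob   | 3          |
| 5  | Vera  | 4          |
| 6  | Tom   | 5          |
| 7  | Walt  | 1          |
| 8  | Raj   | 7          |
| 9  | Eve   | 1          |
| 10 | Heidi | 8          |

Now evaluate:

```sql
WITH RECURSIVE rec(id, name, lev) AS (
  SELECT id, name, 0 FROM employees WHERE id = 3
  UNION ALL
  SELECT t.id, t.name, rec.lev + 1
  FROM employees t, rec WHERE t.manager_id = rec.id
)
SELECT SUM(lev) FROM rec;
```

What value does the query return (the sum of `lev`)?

6

Base: id=3 (Dave) at lev 0.
Iteration 1: rows with manager_id in {3} -> Bob (id 4, lev 1).
Iteration 2: rows with manager_id in {4} -> Vera (id 5, lev 2).
Iteration 3: rows with manager_id in {5} -> Tom (id 6, lev 3).
Iteration 4: no rows with manager_id in {6}; recursion stops.
SUM(lev) = 0 + 1 + 2 + 3 = 6.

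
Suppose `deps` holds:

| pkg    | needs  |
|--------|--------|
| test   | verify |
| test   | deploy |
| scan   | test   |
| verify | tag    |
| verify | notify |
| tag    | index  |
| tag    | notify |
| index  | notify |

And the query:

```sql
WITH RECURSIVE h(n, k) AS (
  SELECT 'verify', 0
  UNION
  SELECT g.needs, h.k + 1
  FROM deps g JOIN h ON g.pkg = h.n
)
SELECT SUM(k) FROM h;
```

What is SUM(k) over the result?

9

Base: (verify, k=0).
Iteration 1: edges from {verify} -> (notify, k=1), (tag, k=1).
Iteration 2: edges from {notify,tag} -> (index, k=2), (notify, k=2).
Iteration 3: edges from {index,notify} -> (notify, k=3).
Iteration 4: no outgoing edges from {notify}; recursion stops.
SUM(k) = 0 + 1 + 1 + 2 + 2 + 3 = 9.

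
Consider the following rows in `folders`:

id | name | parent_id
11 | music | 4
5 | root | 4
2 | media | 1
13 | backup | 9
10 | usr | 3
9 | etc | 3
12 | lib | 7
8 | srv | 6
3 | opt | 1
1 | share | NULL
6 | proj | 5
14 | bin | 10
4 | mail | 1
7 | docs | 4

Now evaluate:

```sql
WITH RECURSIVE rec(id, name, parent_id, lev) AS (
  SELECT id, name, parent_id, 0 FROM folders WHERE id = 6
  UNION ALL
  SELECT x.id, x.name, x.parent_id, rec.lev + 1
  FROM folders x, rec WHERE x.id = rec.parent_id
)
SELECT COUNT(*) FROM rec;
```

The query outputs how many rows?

Base: id=6 (proj), parent_id=5, lev 0.
Iteration 1: join on id=5 -> root (id 5, parent_id=4, lev 1).
Iteration 2: join on id=4 -> mail (id 4, parent_id=1, lev 2).
Iteration 3: join on id=1 -> share (id 1, parent_id=NULL, lev 3).
Iteration 4: parent_id is NULL; no match; recursion stops.
Total rows emitted: 4.

4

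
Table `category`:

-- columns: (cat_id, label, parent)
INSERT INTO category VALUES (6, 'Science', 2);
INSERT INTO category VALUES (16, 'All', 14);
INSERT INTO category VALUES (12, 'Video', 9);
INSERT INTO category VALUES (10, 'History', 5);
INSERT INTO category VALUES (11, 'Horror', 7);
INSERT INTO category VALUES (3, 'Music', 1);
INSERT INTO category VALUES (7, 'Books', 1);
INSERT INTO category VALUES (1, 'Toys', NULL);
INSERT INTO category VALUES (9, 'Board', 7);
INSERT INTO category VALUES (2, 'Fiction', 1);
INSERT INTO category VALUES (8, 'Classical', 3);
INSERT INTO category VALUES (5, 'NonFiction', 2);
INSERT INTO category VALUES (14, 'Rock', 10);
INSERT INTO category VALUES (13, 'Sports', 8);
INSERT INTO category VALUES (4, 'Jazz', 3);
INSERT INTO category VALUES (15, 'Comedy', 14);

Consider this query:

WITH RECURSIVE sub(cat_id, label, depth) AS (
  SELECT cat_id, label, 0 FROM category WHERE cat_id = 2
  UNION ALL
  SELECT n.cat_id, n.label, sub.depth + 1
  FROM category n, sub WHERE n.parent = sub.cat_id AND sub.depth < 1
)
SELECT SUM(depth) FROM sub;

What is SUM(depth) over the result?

2

Base: cat_id=2 (Fiction) at depth 0.
Iteration 1: rows with parent in {2} -> NonFiction (id 5, depth 1), Science (id 6, depth 1).
Iteration 2: depth < 1 fails for all current rows; recursion stops.
SUM(depth) = 0 + 1 + 1 = 2.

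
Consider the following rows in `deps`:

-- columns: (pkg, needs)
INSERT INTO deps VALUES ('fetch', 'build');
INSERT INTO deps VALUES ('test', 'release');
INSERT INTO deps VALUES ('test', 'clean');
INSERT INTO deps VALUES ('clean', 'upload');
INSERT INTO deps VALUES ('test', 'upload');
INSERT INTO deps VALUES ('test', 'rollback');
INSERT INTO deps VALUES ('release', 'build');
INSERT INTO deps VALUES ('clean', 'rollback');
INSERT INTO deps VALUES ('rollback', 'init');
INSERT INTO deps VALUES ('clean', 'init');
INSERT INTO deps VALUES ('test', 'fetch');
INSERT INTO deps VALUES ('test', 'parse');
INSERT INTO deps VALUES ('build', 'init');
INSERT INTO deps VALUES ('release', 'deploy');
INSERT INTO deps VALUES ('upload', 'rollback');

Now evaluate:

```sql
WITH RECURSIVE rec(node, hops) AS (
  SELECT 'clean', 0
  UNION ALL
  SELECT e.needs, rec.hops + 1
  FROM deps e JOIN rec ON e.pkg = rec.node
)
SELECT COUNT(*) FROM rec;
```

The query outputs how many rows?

7

Base: (clean, hops=0).
Iteration 1: edges from {clean} -> (init, hops=1), (rollback, hops=1), (upload, hops=1).
Iteration 2: edges from {init,rollback,upload} -> (init, hops=2), (rollback, hops=2).
Iteration 3: edges from {init,rollback} -> (init, hops=3).
Iteration 4: no outgoing edges from {init}; recursion stops.
Total rows emitted: 7.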